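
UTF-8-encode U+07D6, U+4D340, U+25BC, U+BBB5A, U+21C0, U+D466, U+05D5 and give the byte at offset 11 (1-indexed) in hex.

0xBB

1-indexed offset 11 is 0-indexed offset 10.
U+07D6 → 2-byte form DF 96 at offsets 0–1.
U+4D340 → 4-byte form F1 8D 8D 80 at offsets 2–5.
U+25BC → 3-byte form E2 96 BC at offsets 6–8.
U+BBB5A → 4-byte form F2 BB AD 9A at offsets 9–12.
Offset 10 falls in char 4's range; it's byte 2 of F2 BB AD 9A = 0xBB.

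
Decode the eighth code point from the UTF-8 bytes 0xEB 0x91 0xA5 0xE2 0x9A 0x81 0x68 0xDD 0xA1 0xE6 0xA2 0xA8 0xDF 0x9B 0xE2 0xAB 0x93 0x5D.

Offset 0: leading byte 0xEB = 11101011 → 3-byte char #1 = EB 91 A5.
Offset 3: leading byte 0xE2 = 11100010 → 3-byte char #2 = E2 9A 81.
Offset 6: leading byte 0x68 = 01101000 → 1-byte char #3 = 68.
Offset 7: leading byte 0xDD = 11011101 → 2-byte char #4 = DD A1.
Offset 9: leading byte 0xE6 = 11100110 → 3-byte char #5 = E6 A2 A8.
Offset 12: leading byte 0xDF = 11011111 → 2-byte char #6 = DF 9B.
Offset 14: leading byte 0xE2 = 11100010 → 3-byte char #7 = E2 AB 93.
Offset 17: leading byte 0x5D = 01011101 → 1-byte char #8 = 5D.
Leading byte 0x5D = 01011101 matches 0xxxxxxx → 1-byte sequence.
Byte 1: 0x5D = 01011101, payload 1011101 (7 bits).
Concatenate: 1011101 = 0x5D (7 bits → U+005D).

U+005D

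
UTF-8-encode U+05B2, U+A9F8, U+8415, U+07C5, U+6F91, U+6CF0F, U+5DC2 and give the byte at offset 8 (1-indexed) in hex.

0x95

1-indexed offset 8 is 0-indexed offset 7.
U+05B2 → 2-byte form D6 B2 at offsets 0–1.
U+A9F8 → 3-byte form EA A7 B8 at offsets 2–4.
U+8415 → 3-byte form E8 90 95 at offsets 5–7.
Offset 7 falls in char 3's range; it's byte 3 of E8 90 95 = 0x95.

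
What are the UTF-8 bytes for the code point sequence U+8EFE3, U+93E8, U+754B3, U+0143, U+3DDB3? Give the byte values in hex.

U+8EFE3: 4-byte form → F2 8E BF A3.
U+93E8: 3-byte form → E9 8F A8.
U+754B3: 4-byte form → F1 B5 92 B3.
U+0143: 2-byte form → C5 83.
U+3DDB3: 4-byte form → F0 BD B6 B3.
Concatenated (17 bytes): F2 8E BF A3 E9 8F A8 F1 B5 92 B3 C5 83 F0 BD B6 B3.

F2 8E BF A3 E9 8F A8 F1 B5 92 B3 C5 83 F0 BD B6 B3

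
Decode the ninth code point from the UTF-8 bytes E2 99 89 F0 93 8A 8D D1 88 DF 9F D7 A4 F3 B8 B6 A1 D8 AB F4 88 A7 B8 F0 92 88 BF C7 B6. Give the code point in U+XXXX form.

U+1223F

Offset 0: leading byte 0xE2 = 11100010 → 3-byte char #1 = E2 99 89.
Offset 3: leading byte 0xF0 = 11110000 → 4-byte char #2 = F0 93 8A 8D.
Offset 7: leading byte 0xD1 = 11010001 → 2-byte char #3 = D1 88.
Offset 9: leading byte 0xDF = 11011111 → 2-byte char #4 = DF 9F.
Offset 11: leading byte 0xD7 = 11010111 → 2-byte char #5 = D7 A4.
Offset 13: leading byte 0xF3 = 11110011 → 4-byte char #6 = F3 B8 B6 A1.
Offset 17: leading byte 0xD8 = 11011000 → 2-byte char #7 = D8 AB.
Offset 19: leading byte 0xF4 = 11110100 → 4-byte char #8 = F4 88 A7 B8.
Offset 23: leading byte 0xF0 = 11110000 → 4-byte char #9 = F0 92 88 BF.
Leading byte 0xF0 = 11110000 matches 11110xxx → 4-byte sequence.
Byte 1: 0xF0 = 11110000, payload 000 (3 bits).
Byte 2: 0x92 = 10010010 (10xxxxxx ✓), payload 010010.
Byte 3: 0x88 = 10001000 (10xxxxxx ✓), payload 001000.
Byte 4: 0xBF = 10111111 (10xxxxxx ✓), payload 111111.
Concatenate: 000010010001000111111 = 0x1223F (21 bits → U+1223F).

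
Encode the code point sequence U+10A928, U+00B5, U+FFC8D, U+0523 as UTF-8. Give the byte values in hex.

F4 8A A4 A8 C2 B5 F3 BF B2 8D D4 A3

U+10A928: 4-byte form → F4 8A A4 A8.
U+00B5: 2-byte form → C2 B5.
U+FFC8D: 4-byte form → F3 BF B2 8D.
U+0523: 2-byte form → D4 A3.
Concatenated (12 bytes): F4 8A A4 A8 C2 B5 F3 BF B2 8D D4 A3.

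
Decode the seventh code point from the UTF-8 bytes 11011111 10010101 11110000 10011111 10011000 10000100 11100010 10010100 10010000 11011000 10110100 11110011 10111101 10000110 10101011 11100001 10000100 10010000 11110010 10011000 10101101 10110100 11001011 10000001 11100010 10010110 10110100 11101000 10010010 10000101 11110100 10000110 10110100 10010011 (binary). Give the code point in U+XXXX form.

U+98B74

Offset 0: leading byte 0xDF = 11011111 → 2-byte char #1 = DF 95.
Offset 2: leading byte 0xF0 = 11110000 → 4-byte char #2 = F0 9F 98 84.
Offset 6: leading byte 0xE2 = 11100010 → 3-byte char #3 = E2 94 90.
Offset 9: leading byte 0xD8 = 11011000 → 2-byte char #4 = D8 B4.
Offset 11: leading byte 0xF3 = 11110011 → 4-byte char #5 = F3 BD 86 AB.
Offset 15: leading byte 0xE1 = 11100001 → 3-byte char #6 = E1 84 90.
Offset 18: leading byte 0xF2 = 11110010 → 4-byte char #7 = F2 98 AD B4.
Leading byte 0xF2 = 11110010 matches 11110xxx → 4-byte sequence.
Byte 1: 0xF2 = 11110010, payload 010 (3 bits).
Byte 2: 0x98 = 10011000 (10xxxxxx ✓), payload 011000.
Byte 3: 0xAD = 10101101 (10xxxxxx ✓), payload 101101.
Byte 4: 0xB4 = 10110100 (10xxxxxx ✓), payload 110100.
Concatenate: 010011000101101110100 = 0x98B74 (21 bits → U+98B74).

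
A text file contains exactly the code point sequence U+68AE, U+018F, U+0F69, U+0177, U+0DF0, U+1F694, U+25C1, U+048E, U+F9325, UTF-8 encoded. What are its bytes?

U+68AE: 3-byte form → E6 A2 AE.
U+018F: 2-byte form → C6 8F.
U+0F69: 3-byte form → E0 BD A9.
U+0177: 2-byte form → C5 B7.
U+0DF0: 3-byte form → E0 B7 B0.
U+1F694: 4-byte form → F0 9F 9A 94.
U+25C1: 3-byte form → E2 97 81.
U+048E: 2-byte form → D2 8E.
U+F9325: 4-byte form → F3 B9 8C A5.
Concatenated (26 bytes): E6 A2 AE C6 8F E0 BD A9 C5 B7 E0 B7 B0 F0 9F 9A 94 E2 97 81 D2 8E F3 B9 8C A5.

E6 A2 AE C6 8F E0 BD A9 C5 B7 E0 B7 B0 F0 9F 9A 94 E2 97 81 D2 8E F3 B9 8C A5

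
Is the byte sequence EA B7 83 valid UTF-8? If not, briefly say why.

Leading byte 0xEA = 11101010 → 3-byte form.
Continuation bytes 0xB7=10110111, 0x83=10000011 all match 10xxxxxx.
Decoded value 0xADC3 is ≥ 0x800 (shortest form) and not a surrogate.

valid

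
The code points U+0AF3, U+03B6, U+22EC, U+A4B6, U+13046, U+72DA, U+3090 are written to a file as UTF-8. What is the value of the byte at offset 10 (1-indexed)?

0x92

1-indexed offset 10 is 0-indexed offset 9.
U+0AF3 → 3-byte form E0 AB B3 at offsets 0–2.
U+03B6 → 2-byte form CE B6 at offsets 3–4.
U+22EC → 3-byte form E2 8B AC at offsets 5–7.
U+A4B6 → 3-byte form EA 92 B6 at offsets 8–10.
Offset 9 falls in char 4's range; it's byte 2 of EA 92 B6 = 0x92.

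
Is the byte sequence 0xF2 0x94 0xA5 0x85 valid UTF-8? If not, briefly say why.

valid

Leading byte 0xF2 = 11110010 → 4-byte form.
Continuation bytes 0x94=10010100, 0xA5=10100101, 0x85=10000101 all match 10xxxxxx.
Decoded value 0x94945 is ≥ 0x10000 (shortest form) and not a surrogate.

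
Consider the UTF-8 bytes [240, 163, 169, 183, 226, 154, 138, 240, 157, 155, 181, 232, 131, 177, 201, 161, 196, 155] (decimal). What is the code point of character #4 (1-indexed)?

Offset 0: leading byte 0xF0 = 11110000 → 4-byte char #1 = F0 A3 A9 B7.
Offset 4: leading byte 0xE2 = 11100010 → 3-byte char #2 = E2 9A 8A.
Offset 7: leading byte 0xF0 = 11110000 → 4-byte char #3 = F0 9D 9B B5.
Offset 11: leading byte 0xE8 = 11101000 → 3-byte char #4 = E8 83 B1.
Leading byte 0xE8 = 11101000 matches 1110xxxx → 3-byte sequence.
Byte 1: 0xE8 = 11101000, payload 1000 (4 bits).
Byte 2: 0x83 = 10000011 (10xxxxxx ✓), payload 000011.
Byte 3: 0xB1 = 10110001 (10xxxxxx ✓), payload 110001.
Concatenate: 1000000011110001 = 0x80F1 (16 bits → U+80F1).

U+80F1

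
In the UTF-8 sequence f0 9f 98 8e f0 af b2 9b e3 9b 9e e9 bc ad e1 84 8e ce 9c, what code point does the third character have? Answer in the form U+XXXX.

Offset 0: leading byte 0xF0 = 11110000 → 4-byte char #1 = F0 9F 98 8E.
Offset 4: leading byte 0xF0 = 11110000 → 4-byte char #2 = F0 AF B2 9B.
Offset 8: leading byte 0xE3 = 11100011 → 3-byte char #3 = E3 9B 9E.
Leading byte 0xE3 = 11100011 matches 1110xxxx → 3-byte sequence.
Byte 1: 0xE3 = 11100011, payload 0011 (4 bits).
Byte 2: 0x9B = 10011011 (10xxxxxx ✓), payload 011011.
Byte 3: 0x9E = 10011110 (10xxxxxx ✓), payload 011110.
Concatenate: 0011011011011110 = 0x36DE (16 bits → U+36DE).

U+36DE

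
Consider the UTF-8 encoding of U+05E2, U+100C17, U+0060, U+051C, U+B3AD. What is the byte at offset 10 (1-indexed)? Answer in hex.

0xEB

1-indexed offset 10 is 0-indexed offset 9.
U+05E2 → 2-byte form D7 A2 at offsets 0–1.
U+100C17 → 4-byte form F4 80 B0 97 at offsets 2–5.
U+0060 → 1-byte form 60 at offsets 6–6.
U+051C → 2-byte form D4 9C at offsets 7–8.
U+B3AD → 3-byte form EB 8E AD at offsets 9–11.
Offset 9 falls in char 5's range; it's byte 1 of EB 8E AD = 0xEB.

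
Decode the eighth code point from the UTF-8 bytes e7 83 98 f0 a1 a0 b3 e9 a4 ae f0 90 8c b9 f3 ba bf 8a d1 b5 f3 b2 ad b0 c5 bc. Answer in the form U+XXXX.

U+017C

Offset 0: leading byte 0xE7 = 11100111 → 3-byte char #1 = E7 83 98.
Offset 3: leading byte 0xF0 = 11110000 → 4-byte char #2 = F0 A1 A0 B3.
Offset 7: leading byte 0xE9 = 11101001 → 3-byte char #3 = E9 A4 AE.
Offset 10: leading byte 0xF0 = 11110000 → 4-byte char #4 = F0 90 8C B9.
Offset 14: leading byte 0xF3 = 11110011 → 4-byte char #5 = F3 BA BF 8A.
Offset 18: leading byte 0xD1 = 11010001 → 2-byte char #6 = D1 B5.
Offset 20: leading byte 0xF3 = 11110011 → 4-byte char #7 = F3 B2 AD B0.
Offset 24: leading byte 0xC5 = 11000101 → 2-byte char #8 = C5 BC.
Leading byte 0xC5 = 11000101 matches 110xxxxx → 2-byte sequence.
Byte 1: 0xC5 = 11000101, payload 00101 (5 bits).
Byte 2: 0xBC = 10111100 (10xxxxxx ✓), payload 111100.
Concatenate: 00101111100 = 0x17C (11 bits → U+017C).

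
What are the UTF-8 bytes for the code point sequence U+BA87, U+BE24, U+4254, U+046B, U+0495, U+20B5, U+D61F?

EB AA 87 EB B8 A4 E4 89 94 D1 AB D2 95 E2 82 B5 ED 98 9F

U+BA87: 3-byte form → EB AA 87.
U+BE24: 3-byte form → EB B8 A4.
U+4254: 3-byte form → E4 89 94.
U+046B: 2-byte form → D1 AB.
U+0495: 2-byte form → D2 95.
U+20B5: 3-byte form → E2 82 B5.
U+D61F: 3-byte form → ED 98 9F.
Concatenated (19 bytes): EB AA 87 EB B8 A4 E4 89 94 D1 AB D2 95 E2 82 B5 ED 98 9F.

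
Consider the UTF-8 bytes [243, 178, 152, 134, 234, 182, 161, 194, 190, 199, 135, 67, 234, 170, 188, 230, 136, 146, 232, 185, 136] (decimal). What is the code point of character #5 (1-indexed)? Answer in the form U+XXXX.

Offset 0: leading byte 0xF3 = 11110011 → 4-byte char #1 = F3 B2 98 86.
Offset 4: leading byte 0xEA = 11101010 → 3-byte char #2 = EA B6 A1.
Offset 7: leading byte 0xC2 = 11000010 → 2-byte char #3 = C2 BE.
Offset 9: leading byte 0xC7 = 11000111 → 2-byte char #4 = C7 87.
Offset 11: leading byte 0x43 = 01000011 → 1-byte char #5 = 43.
Leading byte 0x43 = 01000011 matches 0xxxxxxx → 1-byte sequence.
Byte 1: 0x43 = 01000011, payload 1000011 (7 bits).
Concatenate: 1000011 = 0x43 (7 bits → U+0043).

U+0043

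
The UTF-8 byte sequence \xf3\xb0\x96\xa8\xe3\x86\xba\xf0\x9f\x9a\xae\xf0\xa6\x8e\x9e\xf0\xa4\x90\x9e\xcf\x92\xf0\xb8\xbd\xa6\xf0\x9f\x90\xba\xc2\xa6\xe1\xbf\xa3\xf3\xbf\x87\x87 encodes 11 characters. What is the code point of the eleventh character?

Offset 0: leading byte 0xF3 = 11110011 → 4-byte char #1 = F3 B0 96 A8.
Offset 4: leading byte 0xE3 = 11100011 → 3-byte char #2 = E3 86 BA.
Offset 7: leading byte 0xF0 = 11110000 → 4-byte char #3 = F0 9F 9A AE.
Offset 11: leading byte 0xF0 = 11110000 → 4-byte char #4 = F0 A6 8E 9E.
Offset 15: leading byte 0xF0 = 11110000 → 4-byte char #5 = F0 A4 90 9E.
Offset 19: leading byte 0xCF = 11001111 → 2-byte char #6 = CF 92.
Offset 21: leading byte 0xF0 = 11110000 → 4-byte char #7 = F0 B8 BD A6.
Offset 25: leading byte 0xF0 = 11110000 → 4-byte char #8 = F0 9F 90 BA.
Offset 29: leading byte 0xC2 = 11000010 → 2-byte char #9 = C2 A6.
Offset 31: leading byte 0xE1 = 11100001 → 3-byte char #10 = E1 BF A3.
Offset 34: leading byte 0xF3 = 11110011 → 4-byte char #11 = F3 BF 87 87.
Leading byte 0xF3 = 11110011 matches 11110xxx → 4-byte sequence.
Byte 1: 0xF3 = 11110011, payload 011 (3 bits).
Byte 2: 0xBF = 10111111 (10xxxxxx ✓), payload 111111.
Byte 3: 0x87 = 10000111 (10xxxxxx ✓), payload 000111.
Byte 4: 0x87 = 10000111 (10xxxxxx ✓), payload 000111.
Concatenate: 011111111000111000111 = 0xFF1C7 (21 bits → U+FF1C7).

U+FF1C7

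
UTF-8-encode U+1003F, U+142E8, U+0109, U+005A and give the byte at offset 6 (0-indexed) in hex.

0x8B

U+1003F → 4-byte form F0 90 80 BF at offsets 0–3.
U+142E8 → 4-byte form F0 94 8B A8 at offsets 4–7.
Offset 6 falls in char 2's range; it's byte 3 of F0 94 8B A8 = 0x8B.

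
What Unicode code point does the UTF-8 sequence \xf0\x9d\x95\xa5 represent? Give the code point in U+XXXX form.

U+1D565

Leading byte 0xF0 = 11110000 matches 11110xxx → 4-byte sequence.
Byte 1: 0xF0 = 11110000, payload 000 (3 bits).
Byte 2: 0x9D = 10011101 (10xxxxxx ✓), payload 011101.
Byte 3: 0x95 = 10010101 (10xxxxxx ✓), payload 010101.
Byte 4: 0xA5 = 10100101 (10xxxxxx ✓), payload 100101.
Concatenate: 000011101010101100101 = 0x1D565 (21 bits → U+1D565).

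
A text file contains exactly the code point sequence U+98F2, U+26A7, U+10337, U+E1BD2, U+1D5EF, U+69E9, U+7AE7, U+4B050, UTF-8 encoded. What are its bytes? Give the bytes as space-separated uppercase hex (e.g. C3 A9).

U+98F2: 3-byte form → E9 A3 B2.
U+26A7: 3-byte form → E2 9A A7.
U+10337: 4-byte form → F0 90 8C B7.
U+E1BD2: 4-byte form → F3 A1 AF 92.
U+1D5EF: 4-byte form → F0 9D 97 AF.
U+69E9: 3-byte form → E6 A7 A9.
U+7AE7: 3-byte form → E7 AB A7.
U+4B050: 4-byte form → F1 8B 81 90.
Concatenated (28 bytes): E9 A3 B2 E2 9A A7 F0 90 8C B7 F3 A1 AF 92 F0 9D 97 AF E6 A7 A9 E7 AB A7 F1 8B 81 90.

E9 A3 B2 E2 9A A7 F0 90 8C B7 F3 A1 AF 92 F0 9D 97 AF E6 A7 A9 E7 AB A7 F1 8B 81 90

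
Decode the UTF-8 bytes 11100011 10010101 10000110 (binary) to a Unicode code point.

U+3546

Leading byte 0xE3 = 11100011 matches 1110xxxx → 3-byte sequence.
Byte 1: 0xE3 = 11100011, payload 0011 (4 bits).
Byte 2: 0x95 = 10010101 (10xxxxxx ✓), payload 010101.
Byte 3: 0x86 = 10000110 (10xxxxxx ✓), payload 000110.
Concatenate: 0011010101000110 = 0x3546 (16 bits → U+3546).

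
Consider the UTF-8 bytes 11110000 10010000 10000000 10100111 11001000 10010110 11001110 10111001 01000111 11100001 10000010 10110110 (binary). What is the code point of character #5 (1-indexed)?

U+10B6

Offset 0: leading byte 0xF0 = 11110000 → 4-byte char #1 = F0 90 80 A7.
Offset 4: leading byte 0xC8 = 11001000 → 2-byte char #2 = C8 96.
Offset 6: leading byte 0xCE = 11001110 → 2-byte char #3 = CE B9.
Offset 8: leading byte 0x47 = 01000111 → 1-byte char #4 = 47.
Offset 9: leading byte 0xE1 = 11100001 → 3-byte char #5 = E1 82 B6.
Leading byte 0xE1 = 11100001 matches 1110xxxx → 3-byte sequence.
Byte 1: 0xE1 = 11100001, payload 0001 (4 bits).
Byte 2: 0x82 = 10000010 (10xxxxxx ✓), payload 000010.
Byte 3: 0xB6 = 10110110 (10xxxxxx ✓), payload 110110.
Concatenate: 0001000010110110 = 0x10B6 (16 bits → U+10B6).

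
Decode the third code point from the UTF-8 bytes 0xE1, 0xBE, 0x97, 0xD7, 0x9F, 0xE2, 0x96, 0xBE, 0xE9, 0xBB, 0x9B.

Offset 0: leading byte 0xE1 = 11100001 → 3-byte char #1 = E1 BE 97.
Offset 3: leading byte 0xD7 = 11010111 → 2-byte char #2 = D7 9F.
Offset 5: leading byte 0xE2 = 11100010 → 3-byte char #3 = E2 96 BE.
Leading byte 0xE2 = 11100010 matches 1110xxxx → 3-byte sequence.
Byte 1: 0xE2 = 11100010, payload 0010 (4 bits).
Byte 2: 0x96 = 10010110 (10xxxxxx ✓), payload 010110.
Byte 3: 0xBE = 10111110 (10xxxxxx ✓), payload 111110.
Concatenate: 0010010110111110 = 0x25BE (16 bits → U+25BE).

U+25BE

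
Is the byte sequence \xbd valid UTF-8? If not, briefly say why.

Byte 0xBD = 10111101 has the form 10xxxxxx — a continuation byte — but there is no preceding leading byte.

invalid (continuation byte with no leading byte)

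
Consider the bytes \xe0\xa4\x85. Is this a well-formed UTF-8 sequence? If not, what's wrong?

Leading byte 0xE0 = 11100000 → 3-byte form.
Continuation bytes 0xA4=10100100, 0x85=10000101 all match 10xxxxxx.
Decoded value 0x905 is ≥ 0x800 (shortest form) and not a surrogate.

valid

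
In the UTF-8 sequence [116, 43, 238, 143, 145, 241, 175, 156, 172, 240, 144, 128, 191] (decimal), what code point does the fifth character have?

Offset 0: leading byte 0x74 = 01110100 → 1-byte char #1 = 74.
Offset 1: leading byte 0x2B = 00101011 → 1-byte char #2 = 2B.
Offset 2: leading byte 0xEE = 11101110 → 3-byte char #3 = EE 8F 91.
Offset 5: leading byte 0xF1 = 11110001 → 4-byte char #4 = F1 AF 9C AC.
Offset 9: leading byte 0xF0 = 11110000 → 4-byte char #5 = F0 90 80 BF.
Leading byte 0xF0 = 11110000 matches 11110xxx → 4-byte sequence.
Byte 1: 0xF0 = 11110000, payload 000 (3 bits).
Byte 2: 0x90 = 10010000 (10xxxxxx ✓), payload 010000.
Byte 3: 0x80 = 10000000 (10xxxxxx ✓), payload 000000.
Byte 4: 0xBF = 10111111 (10xxxxxx ✓), payload 111111.
Concatenate: 000010000000000111111 = 0x1003F (21 bits → U+1003F).

U+1003F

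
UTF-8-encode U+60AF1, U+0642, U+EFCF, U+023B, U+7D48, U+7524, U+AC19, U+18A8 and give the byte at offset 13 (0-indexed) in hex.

0x88

U+60AF1 → 4-byte form F1 A0 AB B1 at offsets 0–3.
U+0642 → 2-byte form D9 82 at offsets 4–5.
U+EFCF → 3-byte form EE BF 8F at offsets 6–8.
U+023B → 2-byte form C8 BB at offsets 9–10.
U+7D48 → 3-byte form E7 B5 88 at offsets 11–13.
Offset 13 falls in char 5's range; it's byte 3 of E7 B5 88 = 0x88.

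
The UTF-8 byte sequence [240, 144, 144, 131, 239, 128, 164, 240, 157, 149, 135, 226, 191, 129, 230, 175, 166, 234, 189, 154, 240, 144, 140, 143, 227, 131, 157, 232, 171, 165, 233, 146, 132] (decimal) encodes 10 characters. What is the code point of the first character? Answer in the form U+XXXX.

U+10403

Offset 0: leading byte 0xF0 = 11110000 → 4-byte char #1 = F0 90 90 83.
Leading byte 0xF0 = 11110000 matches 11110xxx → 4-byte sequence.
Byte 1: 0xF0 = 11110000, payload 000 (3 bits).
Byte 2: 0x90 = 10010000 (10xxxxxx ✓), payload 010000.
Byte 3: 0x90 = 10010000 (10xxxxxx ✓), payload 010000.
Byte 4: 0x83 = 10000011 (10xxxxxx ✓), payload 000011.
Concatenate: 000010000010000000011 = 0x10403 (21 bits → U+10403).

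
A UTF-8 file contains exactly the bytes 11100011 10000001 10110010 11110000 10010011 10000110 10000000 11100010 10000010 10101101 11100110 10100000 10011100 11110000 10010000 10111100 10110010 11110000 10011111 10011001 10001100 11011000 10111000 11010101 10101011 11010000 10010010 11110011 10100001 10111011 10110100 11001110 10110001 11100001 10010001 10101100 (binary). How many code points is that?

Byte at offset 0: 0xE3 = 11100011 → 3-byte char (#1). Advance 3.
Byte at offset 3: 0xF0 = 11110000 → 4-byte char (#2). Advance 4.
Byte at offset 7: 0xE2 = 11100010 → 3-byte char (#3). Advance 3.
Byte at offset 10: 0xE6 = 11100110 → 3-byte char (#4). Advance 3.
Byte at offset 13: 0xF0 = 11110000 → 4-byte char (#5). Advance 4.
Byte at offset 17: 0xF0 = 11110000 → 4-byte char (#6). Advance 4.
Byte at offset 21: 0xD8 = 11011000 → 2-byte char (#7). Advance 2.
Byte at offset 23: 0xD5 = 11010101 → 2-byte char (#8). Advance 2.
Byte at offset 25: 0xD0 = 11010000 → 2-byte char (#9). Advance 2.
Byte at offset 27: 0xF3 = 11110011 → 4-byte char (#10). Advance 4.
Byte at offset 31: 0xCE = 11001110 → 2-byte char (#11). Advance 2.
Byte at offset 33: 0xE1 = 11100001 → 3-byte char (#12). Advance 3.
Reached end at offset 36 after 12 code points.

12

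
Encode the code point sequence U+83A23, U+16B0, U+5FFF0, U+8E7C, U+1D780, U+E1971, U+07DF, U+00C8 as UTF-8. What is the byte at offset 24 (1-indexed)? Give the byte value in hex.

0x9F

1-indexed offset 24 is 0-indexed offset 23.
U+83A23 → 4-byte form F2 83 A8 A3 at offsets 0–3.
U+16B0 → 3-byte form E1 9A B0 at offsets 4–6.
U+5FFF0 → 4-byte form F1 9F BF B0 at offsets 7–10.
U+8E7C → 3-byte form E8 B9 BC at offsets 11–13.
U+1D780 → 4-byte form F0 9D 9E 80 at offsets 14–17.
U+E1971 → 4-byte form F3 A1 A5 B1 at offsets 18–21.
U+07DF → 2-byte form DF 9F at offsets 22–23.
Offset 23 falls in char 7's range; it's byte 2 of DF 9F = 0x9F.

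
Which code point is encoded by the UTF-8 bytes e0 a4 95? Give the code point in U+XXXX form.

U+0915

Leading byte 0xE0 = 11100000 matches 1110xxxx → 3-byte sequence.
Byte 1: 0xE0 = 11100000, payload 0000 (4 bits).
Byte 2: 0xA4 = 10100100 (10xxxxxx ✓), payload 100100.
Byte 3: 0x95 = 10010101 (10xxxxxx ✓), payload 010101.
Concatenate: 0000100100010101 = 0x915 (16 bits → U+0915).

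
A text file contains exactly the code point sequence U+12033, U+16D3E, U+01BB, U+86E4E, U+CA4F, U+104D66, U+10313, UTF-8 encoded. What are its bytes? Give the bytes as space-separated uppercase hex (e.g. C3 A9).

F0 92 80 B3 F0 96 B4 BE C6 BB F2 86 B9 8E EC A9 8F F4 84 B5 A6 F0 90 8C 93

U+12033: 4-byte form → F0 92 80 B3.
U+16D3E: 4-byte form → F0 96 B4 BE.
U+01BB: 2-byte form → C6 BB.
U+86E4E: 4-byte form → F2 86 B9 8E.
U+CA4F: 3-byte form → EC A9 8F.
U+104D66: 4-byte form → F4 84 B5 A6.
U+10313: 4-byte form → F0 90 8C 93.
Concatenated (25 bytes): F0 92 80 B3 F0 96 B4 BE C6 BB F2 86 B9 8E EC A9 8F F4 84 B5 A6 F0 90 8C 93.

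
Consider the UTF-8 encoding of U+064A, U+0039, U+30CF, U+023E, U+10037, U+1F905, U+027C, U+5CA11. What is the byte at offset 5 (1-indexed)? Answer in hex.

0x83

1-indexed offset 5 is 0-indexed offset 4.
U+064A → 2-byte form D9 8A at offsets 0–1.
U+0039 → 1-byte form 39 at offsets 2–2.
U+30CF → 3-byte form E3 83 8F at offsets 3–5.
Offset 4 falls in char 3's range; it's byte 2 of E3 83 8F = 0x83.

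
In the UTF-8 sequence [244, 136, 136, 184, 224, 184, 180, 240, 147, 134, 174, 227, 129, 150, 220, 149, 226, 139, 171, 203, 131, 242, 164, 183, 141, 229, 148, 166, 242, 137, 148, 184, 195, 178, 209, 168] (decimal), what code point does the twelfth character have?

Offset 0: leading byte 0xF4 = 11110100 → 4-byte char #1 = F4 88 88 B8.
Offset 4: leading byte 0xE0 = 11100000 → 3-byte char #2 = E0 B8 B4.
Offset 7: leading byte 0xF0 = 11110000 → 4-byte char #3 = F0 93 86 AE.
Offset 11: leading byte 0xE3 = 11100011 → 3-byte char #4 = E3 81 96.
Offset 14: leading byte 0xDC = 11011100 → 2-byte char #5 = DC 95.
Offset 16: leading byte 0xE2 = 11100010 → 3-byte char #6 = E2 8B AB.
Offset 19: leading byte 0xCB = 11001011 → 2-byte char #7 = CB 83.
Offset 21: leading byte 0xF2 = 11110010 → 4-byte char #8 = F2 A4 B7 8D.
Offset 25: leading byte 0xE5 = 11100101 → 3-byte char #9 = E5 94 A6.
Offset 28: leading byte 0xF2 = 11110010 → 4-byte char #10 = F2 89 94 B8.
Offset 32: leading byte 0xC3 = 11000011 → 2-byte char #11 = C3 B2.
Offset 34: leading byte 0xD1 = 11010001 → 2-byte char #12 = D1 A8.
Leading byte 0xD1 = 11010001 matches 110xxxxx → 2-byte sequence.
Byte 1: 0xD1 = 11010001, payload 10001 (5 bits).
Byte 2: 0xA8 = 10101000 (10xxxxxx ✓), payload 101000.
Concatenate: 10001101000 = 0x468 (11 bits → U+0468).

U+0468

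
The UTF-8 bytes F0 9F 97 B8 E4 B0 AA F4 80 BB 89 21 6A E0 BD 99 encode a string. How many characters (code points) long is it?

Byte at offset 0: 0xF0 = 11110000 → 4-byte char (#1). Advance 4.
Byte at offset 4: 0xE4 = 11100100 → 3-byte char (#2). Advance 3.
Byte at offset 7: 0xF4 = 11110100 → 4-byte char (#3). Advance 4.
Byte at offset 11: 0x21 = 00100001 → 1-byte char (#4). Advance 1.
Byte at offset 12: 0x6A = 01101010 → 1-byte char (#5). Advance 1.
Byte at offset 13: 0xE0 = 11100000 → 3-byte char (#6). Advance 3.
Reached end at offset 16 after 6 code points.

6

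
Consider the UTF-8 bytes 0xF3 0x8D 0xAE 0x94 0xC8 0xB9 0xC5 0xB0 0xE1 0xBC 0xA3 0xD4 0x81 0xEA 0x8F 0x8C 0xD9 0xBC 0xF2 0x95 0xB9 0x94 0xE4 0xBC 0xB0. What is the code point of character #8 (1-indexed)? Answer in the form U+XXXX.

U+95E54

Offset 0: leading byte 0xF3 = 11110011 → 4-byte char #1 = F3 8D AE 94.
Offset 4: leading byte 0xC8 = 11001000 → 2-byte char #2 = C8 B9.
Offset 6: leading byte 0xC5 = 11000101 → 2-byte char #3 = C5 B0.
Offset 8: leading byte 0xE1 = 11100001 → 3-byte char #4 = E1 BC A3.
Offset 11: leading byte 0xD4 = 11010100 → 2-byte char #5 = D4 81.
Offset 13: leading byte 0xEA = 11101010 → 3-byte char #6 = EA 8F 8C.
Offset 16: leading byte 0xD9 = 11011001 → 2-byte char #7 = D9 BC.
Offset 18: leading byte 0xF2 = 11110010 → 4-byte char #8 = F2 95 B9 94.
Leading byte 0xF2 = 11110010 matches 11110xxx → 4-byte sequence.
Byte 1: 0xF2 = 11110010, payload 010 (3 bits).
Byte 2: 0x95 = 10010101 (10xxxxxx ✓), payload 010101.
Byte 3: 0xB9 = 10111001 (10xxxxxx ✓), payload 111001.
Byte 4: 0x94 = 10010100 (10xxxxxx ✓), payload 010100.
Concatenate: 010010101111001010100 = 0x95E54 (21 bits → U+95E54).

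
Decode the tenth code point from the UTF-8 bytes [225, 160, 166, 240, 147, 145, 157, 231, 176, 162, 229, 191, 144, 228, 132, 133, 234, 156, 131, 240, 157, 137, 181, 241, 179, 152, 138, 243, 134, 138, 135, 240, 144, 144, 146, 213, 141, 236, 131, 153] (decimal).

Offset 0: leading byte 0xE1 = 11100001 → 3-byte char #1 = E1 A0 A6.
Offset 3: leading byte 0xF0 = 11110000 → 4-byte char #2 = F0 93 91 9D.
Offset 7: leading byte 0xE7 = 11100111 → 3-byte char #3 = E7 B0 A2.
Offset 10: leading byte 0xE5 = 11100101 → 3-byte char #4 = E5 BF 90.
Offset 13: leading byte 0xE4 = 11100100 → 3-byte char #5 = E4 84 85.
Offset 16: leading byte 0xEA = 11101010 → 3-byte char #6 = EA 9C 83.
Offset 19: leading byte 0xF0 = 11110000 → 4-byte char #7 = F0 9D 89 B5.
Offset 23: leading byte 0xF1 = 11110001 → 4-byte char #8 = F1 B3 98 8A.
Offset 27: leading byte 0xF3 = 11110011 → 4-byte char #9 = F3 86 8A 87.
Offset 31: leading byte 0xF0 = 11110000 → 4-byte char #10 = F0 90 90 92.
Leading byte 0xF0 = 11110000 matches 11110xxx → 4-byte sequence.
Byte 1: 0xF0 = 11110000, payload 000 (3 bits).
Byte 2: 0x90 = 10010000 (10xxxxxx ✓), payload 010000.
Byte 3: 0x90 = 10010000 (10xxxxxx ✓), payload 010000.
Byte 4: 0x92 = 10010010 (10xxxxxx ✓), payload 010010.
Concatenate: 000010000010000010010 = 0x10412 (21 bits → U+10412).

U+10412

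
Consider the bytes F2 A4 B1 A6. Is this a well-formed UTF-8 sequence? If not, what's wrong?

valid

Leading byte 0xF2 = 11110010 → 4-byte form.
Continuation bytes 0xA4=10100100, 0xB1=10110001, 0xA6=10100110 all match 10xxxxxx.
Decoded value 0xA4C66 is ≥ 0x10000 (shortest form) and not a surrogate.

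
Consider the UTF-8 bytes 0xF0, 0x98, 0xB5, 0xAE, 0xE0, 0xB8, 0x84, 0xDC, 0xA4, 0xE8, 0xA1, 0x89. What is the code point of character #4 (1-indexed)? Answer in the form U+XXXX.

Offset 0: leading byte 0xF0 = 11110000 → 4-byte char #1 = F0 98 B5 AE.
Offset 4: leading byte 0xE0 = 11100000 → 3-byte char #2 = E0 B8 84.
Offset 7: leading byte 0xDC = 11011100 → 2-byte char #3 = DC A4.
Offset 9: leading byte 0xE8 = 11101000 → 3-byte char #4 = E8 A1 89.
Leading byte 0xE8 = 11101000 matches 1110xxxx → 3-byte sequence.
Byte 1: 0xE8 = 11101000, payload 1000 (4 bits).
Byte 2: 0xA1 = 10100001 (10xxxxxx ✓), payload 100001.
Byte 3: 0x89 = 10001001 (10xxxxxx ✓), payload 001001.
Concatenate: 1000100001001001 = 0x8849 (16 bits → U+8849).

U+8849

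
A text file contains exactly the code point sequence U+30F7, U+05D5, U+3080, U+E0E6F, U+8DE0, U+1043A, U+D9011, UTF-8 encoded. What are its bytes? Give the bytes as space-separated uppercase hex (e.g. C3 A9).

U+30F7: 3-byte form → E3 83 B7.
U+05D5: 2-byte form → D7 95.
U+3080: 3-byte form → E3 82 80.
U+E0E6F: 4-byte form → F3 A0 B9 AF.
U+8DE0: 3-byte form → E8 B7 A0.
U+1043A: 4-byte form → F0 90 90 BA.
U+D9011: 4-byte form → F3 99 80 91.
Concatenated (23 bytes): E3 83 B7 D7 95 E3 82 80 F3 A0 B9 AF E8 B7 A0 F0 90 90 BA F3 99 80 91.

E3 83 B7 D7 95 E3 82 80 F3 A0 B9 AF E8 B7 A0 F0 90 90 BA F3 99 80 91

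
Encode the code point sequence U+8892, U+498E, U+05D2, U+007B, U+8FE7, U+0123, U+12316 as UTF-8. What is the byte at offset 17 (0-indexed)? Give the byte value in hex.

0x96

U+8892 → 3-byte form E8 A2 92 at offsets 0–2.
U+498E → 3-byte form E4 A6 8E at offsets 3–5.
U+05D2 → 2-byte form D7 92 at offsets 6–7.
U+007B → 1-byte form 7B at offsets 8–8.
U+8FE7 → 3-byte form E8 BF A7 at offsets 9–11.
U+0123 → 2-byte form C4 A3 at offsets 12–13.
U+12316 → 4-byte form F0 92 8C 96 at offsets 14–17.
Offset 17 falls in char 7's range; it's byte 4 of F0 92 8C 96 = 0x96.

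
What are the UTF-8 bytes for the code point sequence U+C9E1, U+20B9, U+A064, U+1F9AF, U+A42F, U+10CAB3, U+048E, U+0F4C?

EC A7 A1 E2 82 B9 EA 81 A4 F0 9F A6 AF EA 90 AF F4 8C AA B3 D2 8E E0 BD 8C

U+C9E1: 3-byte form → EC A7 A1.
U+20B9: 3-byte form → E2 82 B9.
U+A064: 3-byte form → EA 81 A4.
U+1F9AF: 4-byte form → F0 9F A6 AF.
U+A42F: 3-byte form → EA 90 AF.
U+10CAB3: 4-byte form → F4 8C AA B3.
U+048E: 2-byte form → D2 8E.
U+0F4C: 3-byte form → E0 BD 8C.
Concatenated (25 bytes): EC A7 A1 E2 82 B9 EA 81 A4 F0 9F A6 AF EA 90 AF F4 8C AA B3 D2 8E E0 BD 8C.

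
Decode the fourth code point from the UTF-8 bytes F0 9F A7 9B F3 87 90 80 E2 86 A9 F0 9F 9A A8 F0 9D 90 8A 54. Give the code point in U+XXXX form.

Offset 0: leading byte 0xF0 = 11110000 → 4-byte char #1 = F0 9F A7 9B.
Offset 4: leading byte 0xF3 = 11110011 → 4-byte char #2 = F3 87 90 80.
Offset 8: leading byte 0xE2 = 11100010 → 3-byte char #3 = E2 86 A9.
Offset 11: leading byte 0xF0 = 11110000 → 4-byte char #4 = F0 9F 9A A8.
Leading byte 0xF0 = 11110000 matches 11110xxx → 4-byte sequence.
Byte 1: 0xF0 = 11110000, payload 000 (3 bits).
Byte 2: 0x9F = 10011111 (10xxxxxx ✓), payload 011111.
Byte 3: 0x9A = 10011010 (10xxxxxx ✓), payload 011010.
Byte 4: 0xA8 = 10101000 (10xxxxxx ✓), payload 101000.
Concatenate: 000011111011010101000 = 0x1F6A8 (21 bits → U+1F6A8).

U+1F6A8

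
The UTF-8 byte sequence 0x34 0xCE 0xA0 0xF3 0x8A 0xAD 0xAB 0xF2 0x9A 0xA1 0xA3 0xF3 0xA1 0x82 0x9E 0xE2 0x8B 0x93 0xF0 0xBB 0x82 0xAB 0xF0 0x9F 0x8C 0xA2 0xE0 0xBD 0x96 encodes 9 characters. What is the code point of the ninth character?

U+0F56

Offset 0: leading byte 0x34 = 00110100 → 1-byte char #1 = 34.
Offset 1: leading byte 0xCE = 11001110 → 2-byte char #2 = CE A0.
Offset 3: leading byte 0xF3 = 11110011 → 4-byte char #3 = F3 8A AD AB.
Offset 7: leading byte 0xF2 = 11110010 → 4-byte char #4 = F2 9A A1 A3.
Offset 11: leading byte 0xF3 = 11110011 → 4-byte char #5 = F3 A1 82 9E.
Offset 15: leading byte 0xE2 = 11100010 → 3-byte char #6 = E2 8B 93.
Offset 18: leading byte 0xF0 = 11110000 → 4-byte char #7 = F0 BB 82 AB.
Offset 22: leading byte 0xF0 = 11110000 → 4-byte char #8 = F0 9F 8C A2.
Offset 26: leading byte 0xE0 = 11100000 → 3-byte char #9 = E0 BD 96.
Leading byte 0xE0 = 11100000 matches 1110xxxx → 3-byte sequence.
Byte 1: 0xE0 = 11100000, payload 0000 (4 bits).
Byte 2: 0xBD = 10111101 (10xxxxxx ✓), payload 111101.
Byte 3: 0x96 = 10010110 (10xxxxxx ✓), payload 010110.
Concatenate: 0000111101010110 = 0xF56 (16 bits → U+0F56).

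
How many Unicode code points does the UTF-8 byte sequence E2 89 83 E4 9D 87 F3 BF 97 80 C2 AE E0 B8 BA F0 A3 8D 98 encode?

Byte at offset 0: 0xE2 = 11100010 → 3-byte char (#1). Advance 3.
Byte at offset 3: 0xE4 = 11100100 → 3-byte char (#2). Advance 3.
Byte at offset 6: 0xF3 = 11110011 → 4-byte char (#3). Advance 4.
Byte at offset 10: 0xC2 = 11000010 → 2-byte char (#4). Advance 2.
Byte at offset 12: 0xE0 = 11100000 → 3-byte char (#5). Advance 3.
Byte at offset 15: 0xF0 = 11110000 → 4-byte char (#6). Advance 4.
Reached end at offset 19 after 6 code points.

6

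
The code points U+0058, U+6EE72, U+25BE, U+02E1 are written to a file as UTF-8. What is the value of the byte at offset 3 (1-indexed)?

1-indexed offset 3 is 0-indexed offset 2.
U+0058 → 1-byte form 58 at offsets 0–0.
U+6EE72 → 4-byte form F1 AE B9 B2 at offsets 1–4.
Offset 2 falls in char 2's range; it's byte 2 of F1 AE B9 B2 = 0xAE.

0xAE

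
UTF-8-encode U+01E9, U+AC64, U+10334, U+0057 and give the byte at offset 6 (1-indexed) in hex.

0xF0

1-indexed offset 6 is 0-indexed offset 5.
U+01E9 → 2-byte form C7 A9 at offsets 0–1.
U+AC64 → 3-byte form EA B1 A4 at offsets 2–4.
U+10334 → 4-byte form F0 90 8C B4 at offsets 5–8.
Offset 5 falls in char 3's range; it's byte 1 of F0 90 8C B4 = 0xF0.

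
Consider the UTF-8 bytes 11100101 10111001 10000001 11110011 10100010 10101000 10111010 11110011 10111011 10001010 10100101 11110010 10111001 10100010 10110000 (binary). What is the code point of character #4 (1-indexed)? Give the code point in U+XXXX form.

Offset 0: leading byte 0xE5 = 11100101 → 3-byte char #1 = E5 B9 81.
Offset 3: leading byte 0xF3 = 11110011 → 4-byte char #2 = F3 A2 A8 BA.
Offset 7: leading byte 0xF3 = 11110011 → 4-byte char #3 = F3 BB 8A A5.
Offset 11: leading byte 0xF2 = 11110010 → 4-byte char #4 = F2 B9 A2 B0.
Leading byte 0xF2 = 11110010 matches 11110xxx → 4-byte sequence.
Byte 1: 0xF2 = 11110010, payload 010 (3 bits).
Byte 2: 0xB9 = 10111001 (10xxxxxx ✓), payload 111001.
Byte 3: 0xA2 = 10100010 (10xxxxxx ✓), payload 100010.
Byte 4: 0xB0 = 10110000 (10xxxxxx ✓), payload 110000.
Concatenate: 010111001100010110000 = 0xB98B0 (21 bits → U+B98B0).

U+B98B0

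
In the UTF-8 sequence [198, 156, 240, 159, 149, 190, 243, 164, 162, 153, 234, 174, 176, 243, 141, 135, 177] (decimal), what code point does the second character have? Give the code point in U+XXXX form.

U+1F57E

Offset 0: leading byte 0xC6 = 11000110 → 2-byte char #1 = C6 9C.
Offset 2: leading byte 0xF0 = 11110000 → 4-byte char #2 = F0 9F 95 BE.
Leading byte 0xF0 = 11110000 matches 11110xxx → 4-byte sequence.
Byte 1: 0xF0 = 11110000, payload 000 (3 bits).
Byte 2: 0x9F = 10011111 (10xxxxxx ✓), payload 011111.
Byte 3: 0x95 = 10010101 (10xxxxxx ✓), payload 010101.
Byte 4: 0xBE = 10111110 (10xxxxxx ✓), payload 111110.
Concatenate: 000011111010101111110 = 0x1F57E (21 bits → U+1F57E).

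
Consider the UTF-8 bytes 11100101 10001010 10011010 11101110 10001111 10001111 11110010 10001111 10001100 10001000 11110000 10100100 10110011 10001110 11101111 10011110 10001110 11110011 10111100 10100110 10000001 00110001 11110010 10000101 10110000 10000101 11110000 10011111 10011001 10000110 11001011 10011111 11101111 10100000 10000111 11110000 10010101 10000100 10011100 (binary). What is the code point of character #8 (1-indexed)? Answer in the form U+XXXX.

Offset 0: leading byte 0xE5 = 11100101 → 3-byte char #1 = E5 8A 9A.
Offset 3: leading byte 0xEE = 11101110 → 3-byte char #2 = EE 8F 8F.
Offset 6: leading byte 0xF2 = 11110010 → 4-byte char #3 = F2 8F 8C 88.
Offset 10: leading byte 0xF0 = 11110000 → 4-byte char #4 = F0 A4 B3 8E.
Offset 14: leading byte 0xEF = 11101111 → 3-byte char #5 = EF 9E 8E.
Offset 17: leading byte 0xF3 = 11110011 → 4-byte char #6 = F3 BC A6 81.
Offset 21: leading byte 0x31 = 00110001 → 1-byte char #7 = 31.
Offset 22: leading byte 0xF2 = 11110010 → 4-byte char #8 = F2 85 B0 85.
Leading byte 0xF2 = 11110010 matches 11110xxx → 4-byte sequence.
Byte 1: 0xF2 = 11110010, payload 010 (3 bits).
Byte 2: 0x85 = 10000101 (10xxxxxx ✓), payload 000101.
Byte 3: 0xB0 = 10110000 (10xxxxxx ✓), payload 110000.
Byte 4: 0x85 = 10000101 (10xxxxxx ✓), payload 000101.
Concatenate: 010000101110000000101 = 0x85C05 (21 bits → U+85C05).

U+85C05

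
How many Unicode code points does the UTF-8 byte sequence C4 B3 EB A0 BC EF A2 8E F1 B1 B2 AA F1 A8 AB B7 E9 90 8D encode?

6

Byte at offset 0: 0xC4 = 11000100 → 2-byte char (#1). Advance 2.
Byte at offset 2: 0xEB = 11101011 → 3-byte char (#2). Advance 3.
Byte at offset 5: 0xEF = 11101111 → 3-byte char (#3). Advance 3.
Byte at offset 8: 0xF1 = 11110001 → 4-byte char (#4). Advance 4.
Byte at offset 12: 0xF1 = 11110001 → 4-byte char (#5). Advance 4.
Byte at offset 16: 0xE9 = 11101001 → 3-byte char (#6). Advance 3.
Reached end at offset 19 after 6 code points.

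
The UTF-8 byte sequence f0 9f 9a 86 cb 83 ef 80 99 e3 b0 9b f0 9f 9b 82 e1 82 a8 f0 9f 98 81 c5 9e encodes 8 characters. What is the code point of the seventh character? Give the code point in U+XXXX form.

U+1F601

Offset 0: leading byte 0xF0 = 11110000 → 4-byte char #1 = F0 9F 9A 86.
Offset 4: leading byte 0xCB = 11001011 → 2-byte char #2 = CB 83.
Offset 6: leading byte 0xEF = 11101111 → 3-byte char #3 = EF 80 99.
Offset 9: leading byte 0xE3 = 11100011 → 3-byte char #4 = E3 B0 9B.
Offset 12: leading byte 0xF0 = 11110000 → 4-byte char #5 = F0 9F 9B 82.
Offset 16: leading byte 0xE1 = 11100001 → 3-byte char #6 = E1 82 A8.
Offset 19: leading byte 0xF0 = 11110000 → 4-byte char #7 = F0 9F 98 81.
Leading byte 0xF0 = 11110000 matches 11110xxx → 4-byte sequence.
Byte 1: 0xF0 = 11110000, payload 000 (3 bits).
Byte 2: 0x9F = 10011111 (10xxxxxx ✓), payload 011111.
Byte 3: 0x98 = 10011000 (10xxxxxx ✓), payload 011000.
Byte 4: 0x81 = 10000001 (10xxxxxx ✓), payload 000001.
Concatenate: 000011111011000000001 = 0x1F601 (21 bits → U+1F601).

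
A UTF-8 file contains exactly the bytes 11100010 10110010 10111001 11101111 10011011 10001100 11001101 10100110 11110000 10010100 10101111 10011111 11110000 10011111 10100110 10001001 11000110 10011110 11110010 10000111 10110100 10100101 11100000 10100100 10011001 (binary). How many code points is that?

8

Byte at offset 0: 0xE2 = 11100010 → 3-byte char (#1). Advance 3.
Byte at offset 3: 0xEF = 11101111 → 3-byte char (#2). Advance 3.
Byte at offset 6: 0xCD = 11001101 → 2-byte char (#3). Advance 2.
Byte at offset 8: 0xF0 = 11110000 → 4-byte char (#4). Advance 4.
Byte at offset 12: 0xF0 = 11110000 → 4-byte char (#5). Advance 4.
Byte at offset 16: 0xC6 = 11000110 → 2-byte char (#6). Advance 2.
Byte at offset 18: 0xF2 = 11110010 → 4-byte char (#7). Advance 4.
Byte at offset 22: 0xE0 = 11100000 → 3-byte char (#8). Advance 3.
Reached end at offset 25 after 8 code points.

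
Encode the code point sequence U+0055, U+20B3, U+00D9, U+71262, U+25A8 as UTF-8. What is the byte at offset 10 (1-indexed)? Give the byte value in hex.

0xA2

1-indexed offset 10 is 0-indexed offset 9.
U+0055 → 1-byte form 55 at offsets 0–0.
U+20B3 → 3-byte form E2 82 B3 at offsets 1–3.
U+00D9 → 2-byte form C3 99 at offsets 4–5.
U+71262 → 4-byte form F1 B1 89 A2 at offsets 6–9.
Offset 9 falls in char 4's range; it's byte 4 of F1 B1 89 A2 = 0xA2.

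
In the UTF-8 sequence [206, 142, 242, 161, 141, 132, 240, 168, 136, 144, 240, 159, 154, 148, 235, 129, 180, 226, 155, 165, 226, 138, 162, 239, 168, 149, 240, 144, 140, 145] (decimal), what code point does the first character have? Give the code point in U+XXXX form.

U+038E

Offset 0: leading byte 0xCE = 11001110 → 2-byte char #1 = CE 8E.
Leading byte 0xCE = 11001110 matches 110xxxxx → 2-byte sequence.
Byte 1: 0xCE = 11001110, payload 01110 (5 bits).
Byte 2: 0x8E = 10001110 (10xxxxxx ✓), payload 001110.
Concatenate: 01110001110 = 0x38E (11 bits → U+038E).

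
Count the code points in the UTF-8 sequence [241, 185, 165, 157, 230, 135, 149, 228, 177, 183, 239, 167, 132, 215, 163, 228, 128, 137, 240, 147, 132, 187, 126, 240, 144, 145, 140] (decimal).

9

Byte at offset 0: 0xF1 = 11110001 → 4-byte char (#1). Advance 4.
Byte at offset 4: 0xE6 = 11100110 → 3-byte char (#2). Advance 3.
Byte at offset 7: 0xE4 = 11100100 → 3-byte char (#3). Advance 3.
Byte at offset 10: 0xEF = 11101111 → 3-byte char (#4). Advance 3.
Byte at offset 13: 0xD7 = 11010111 → 2-byte char (#5). Advance 2.
Byte at offset 15: 0xE4 = 11100100 → 3-byte char (#6). Advance 3.
Byte at offset 18: 0xF0 = 11110000 → 4-byte char (#7). Advance 4.
Byte at offset 22: 0x7E = 01111110 → 1-byte char (#8). Advance 1.
Byte at offset 23: 0xF0 = 11110000 → 4-byte char (#9). Advance 4.
Reached end at offset 27 after 9 code points.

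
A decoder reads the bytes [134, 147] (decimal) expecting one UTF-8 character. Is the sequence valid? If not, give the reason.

Byte 0x86 = 10000110 has the form 10xxxxxx — a continuation byte — but there is no preceding leading byte.

invalid (continuation byte with no leading byte)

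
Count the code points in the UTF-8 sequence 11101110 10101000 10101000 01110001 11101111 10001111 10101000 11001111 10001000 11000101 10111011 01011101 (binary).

Byte at offset 0: 0xEE = 11101110 → 3-byte char (#1). Advance 3.
Byte at offset 3: 0x71 = 01110001 → 1-byte char (#2). Advance 1.
Byte at offset 4: 0xEF = 11101111 → 3-byte char (#3). Advance 3.
Byte at offset 7: 0xCF = 11001111 → 2-byte char (#4). Advance 2.
Byte at offset 9: 0xC5 = 11000101 → 2-byte char (#5). Advance 2.
Byte at offset 11: 0x5D = 01011101 → 1-byte char (#6). Advance 1.
Reached end at offset 12 after 6 code points.

6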